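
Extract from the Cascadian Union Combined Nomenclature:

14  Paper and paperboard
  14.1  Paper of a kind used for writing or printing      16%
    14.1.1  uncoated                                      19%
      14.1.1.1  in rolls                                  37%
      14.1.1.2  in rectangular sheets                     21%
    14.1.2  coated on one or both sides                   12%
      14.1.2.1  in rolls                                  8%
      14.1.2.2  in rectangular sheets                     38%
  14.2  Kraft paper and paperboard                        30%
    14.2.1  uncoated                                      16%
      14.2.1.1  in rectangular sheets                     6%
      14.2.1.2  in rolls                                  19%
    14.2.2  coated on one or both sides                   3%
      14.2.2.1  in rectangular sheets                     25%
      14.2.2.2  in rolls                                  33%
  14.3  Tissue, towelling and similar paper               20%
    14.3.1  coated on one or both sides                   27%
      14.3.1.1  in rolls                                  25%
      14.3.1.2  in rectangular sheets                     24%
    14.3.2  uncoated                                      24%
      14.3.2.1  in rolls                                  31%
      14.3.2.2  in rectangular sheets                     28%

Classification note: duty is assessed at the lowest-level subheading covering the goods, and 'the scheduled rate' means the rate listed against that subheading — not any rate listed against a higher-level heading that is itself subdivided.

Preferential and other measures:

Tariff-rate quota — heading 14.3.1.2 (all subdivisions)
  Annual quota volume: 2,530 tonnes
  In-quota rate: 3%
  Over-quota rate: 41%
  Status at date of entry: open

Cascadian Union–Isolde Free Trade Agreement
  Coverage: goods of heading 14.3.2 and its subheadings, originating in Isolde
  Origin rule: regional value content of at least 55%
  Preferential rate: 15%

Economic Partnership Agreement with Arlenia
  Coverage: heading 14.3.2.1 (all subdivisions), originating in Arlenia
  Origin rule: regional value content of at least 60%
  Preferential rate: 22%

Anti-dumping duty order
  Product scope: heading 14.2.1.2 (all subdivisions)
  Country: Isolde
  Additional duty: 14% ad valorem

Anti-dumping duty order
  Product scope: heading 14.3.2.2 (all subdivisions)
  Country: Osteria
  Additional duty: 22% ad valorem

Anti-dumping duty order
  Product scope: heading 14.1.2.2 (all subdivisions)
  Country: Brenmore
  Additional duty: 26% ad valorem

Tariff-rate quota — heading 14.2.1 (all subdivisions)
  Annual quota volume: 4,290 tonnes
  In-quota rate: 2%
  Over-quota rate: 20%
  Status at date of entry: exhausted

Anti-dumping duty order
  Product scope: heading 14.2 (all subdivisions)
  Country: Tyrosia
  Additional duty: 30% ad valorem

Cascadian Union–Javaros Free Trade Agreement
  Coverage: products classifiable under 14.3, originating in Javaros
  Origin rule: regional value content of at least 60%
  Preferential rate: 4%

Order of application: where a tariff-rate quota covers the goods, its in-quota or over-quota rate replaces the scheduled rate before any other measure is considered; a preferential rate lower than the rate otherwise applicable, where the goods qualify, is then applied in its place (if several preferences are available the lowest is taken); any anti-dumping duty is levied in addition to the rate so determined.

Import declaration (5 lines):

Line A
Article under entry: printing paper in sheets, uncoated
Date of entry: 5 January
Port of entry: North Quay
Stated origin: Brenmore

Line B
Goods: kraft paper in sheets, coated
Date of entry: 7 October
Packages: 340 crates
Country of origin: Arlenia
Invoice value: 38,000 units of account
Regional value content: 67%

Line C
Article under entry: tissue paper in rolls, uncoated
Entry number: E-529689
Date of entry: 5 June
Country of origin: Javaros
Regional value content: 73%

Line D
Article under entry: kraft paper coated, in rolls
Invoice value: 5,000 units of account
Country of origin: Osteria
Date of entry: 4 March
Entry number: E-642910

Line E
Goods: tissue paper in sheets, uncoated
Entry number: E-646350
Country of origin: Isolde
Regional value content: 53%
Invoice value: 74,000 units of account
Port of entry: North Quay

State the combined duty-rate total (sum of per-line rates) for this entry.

Line A: printing paper → 14.1; uncoated → 14.1.1; in sheets → 14.1.1.2. Scheduled 21%. No special measure applies. → 21%.
Line B: kraft paper → 14.2; coated → 14.2.2; in sheets → 14.2.2.1. Scheduled 25%. Arlenia agreement on 14.3.2.1: 14.2.2.1 not covered. → 25%.
Line C: tissue paper → 14.3; uncoated → 14.3.2; in rolls → 14.3.2.1. Scheduled 31%. Javaros agreement on 14.3: RVC ≥ 60% → 4% available; preferential 4%. → 4%.
Line D: kraft paper → 14.2; coated → 14.2.2; in rolls → 14.2.2.2. Scheduled 33%. No special measure applies. → 33%.
Line E: tissue paper → 14.3; uncoated → 14.3.2; in sheets → 14.3.2.2. Scheduled 28%. Isolde agreement on 14.3.2: RVC < 55%. → 28%.
Sum: 21% + 25% + 4% + 33% + 28% = 111%.

111%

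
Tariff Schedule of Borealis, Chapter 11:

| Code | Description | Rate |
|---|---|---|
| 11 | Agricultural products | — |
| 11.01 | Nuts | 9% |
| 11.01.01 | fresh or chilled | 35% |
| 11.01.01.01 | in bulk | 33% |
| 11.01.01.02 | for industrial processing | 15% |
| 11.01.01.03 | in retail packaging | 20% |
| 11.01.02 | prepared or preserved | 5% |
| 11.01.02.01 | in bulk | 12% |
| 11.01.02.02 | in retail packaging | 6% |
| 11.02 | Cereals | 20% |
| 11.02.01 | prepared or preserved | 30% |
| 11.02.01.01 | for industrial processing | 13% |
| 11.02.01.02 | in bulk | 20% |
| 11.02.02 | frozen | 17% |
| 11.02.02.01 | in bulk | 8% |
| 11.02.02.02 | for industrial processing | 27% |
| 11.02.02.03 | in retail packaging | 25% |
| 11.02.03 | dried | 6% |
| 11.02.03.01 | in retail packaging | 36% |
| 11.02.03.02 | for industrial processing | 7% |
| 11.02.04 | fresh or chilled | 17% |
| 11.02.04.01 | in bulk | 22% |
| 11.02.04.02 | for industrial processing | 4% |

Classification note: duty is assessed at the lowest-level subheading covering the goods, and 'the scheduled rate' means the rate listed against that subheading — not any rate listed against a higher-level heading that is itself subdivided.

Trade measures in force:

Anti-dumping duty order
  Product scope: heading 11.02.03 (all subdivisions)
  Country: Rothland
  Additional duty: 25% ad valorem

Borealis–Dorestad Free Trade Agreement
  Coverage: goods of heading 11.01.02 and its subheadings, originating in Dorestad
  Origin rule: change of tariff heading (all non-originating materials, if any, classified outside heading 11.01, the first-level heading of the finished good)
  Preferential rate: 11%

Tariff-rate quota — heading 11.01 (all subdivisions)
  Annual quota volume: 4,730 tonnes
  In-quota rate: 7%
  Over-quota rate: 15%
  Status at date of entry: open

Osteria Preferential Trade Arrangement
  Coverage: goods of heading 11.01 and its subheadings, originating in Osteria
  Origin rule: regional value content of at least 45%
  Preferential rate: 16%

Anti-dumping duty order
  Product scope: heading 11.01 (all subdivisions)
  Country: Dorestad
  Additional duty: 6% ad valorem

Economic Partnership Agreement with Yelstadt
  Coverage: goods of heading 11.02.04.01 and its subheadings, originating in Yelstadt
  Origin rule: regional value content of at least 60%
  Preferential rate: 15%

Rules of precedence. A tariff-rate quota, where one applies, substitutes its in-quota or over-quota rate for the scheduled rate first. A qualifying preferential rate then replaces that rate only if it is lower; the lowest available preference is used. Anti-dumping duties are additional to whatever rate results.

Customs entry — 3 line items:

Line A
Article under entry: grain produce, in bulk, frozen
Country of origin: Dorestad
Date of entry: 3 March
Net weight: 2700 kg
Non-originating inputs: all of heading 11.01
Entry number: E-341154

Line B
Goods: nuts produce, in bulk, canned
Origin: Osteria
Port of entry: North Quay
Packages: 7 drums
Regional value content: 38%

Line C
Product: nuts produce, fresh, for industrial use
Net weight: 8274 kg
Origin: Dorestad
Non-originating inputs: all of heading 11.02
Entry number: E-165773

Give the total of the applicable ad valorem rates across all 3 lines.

28%

Line A: grain → 11.02; frozen → 11.02.02; in bulk → 11.02.02.01. Scheduled 8%. Dorestad agreement on 11.01.02: 11.02.02.01 not covered. → 8%.
Line B: nuts → 11.01; canned → 11.01.02; in bulk → 11.01.02.01. Scheduled 12%. quota on 11.01 open → in-quota 7%; Osteria agreement on 11.01: RVC < 45%. → 7%.
Line C: nuts → 11.01; fresh → 11.01.01; for industrial use → 11.01.01.02. Scheduled 15%. quota on 11.01 open → in-quota 7%; Dorestad agreement on 11.01.02: 11.01.01.02 not covered; anti-dumping (Dorestad, 11.01): +6%; total 7% + 6% = 13%. → 13%.
Sum: 8% + 7% + 13% = 28%.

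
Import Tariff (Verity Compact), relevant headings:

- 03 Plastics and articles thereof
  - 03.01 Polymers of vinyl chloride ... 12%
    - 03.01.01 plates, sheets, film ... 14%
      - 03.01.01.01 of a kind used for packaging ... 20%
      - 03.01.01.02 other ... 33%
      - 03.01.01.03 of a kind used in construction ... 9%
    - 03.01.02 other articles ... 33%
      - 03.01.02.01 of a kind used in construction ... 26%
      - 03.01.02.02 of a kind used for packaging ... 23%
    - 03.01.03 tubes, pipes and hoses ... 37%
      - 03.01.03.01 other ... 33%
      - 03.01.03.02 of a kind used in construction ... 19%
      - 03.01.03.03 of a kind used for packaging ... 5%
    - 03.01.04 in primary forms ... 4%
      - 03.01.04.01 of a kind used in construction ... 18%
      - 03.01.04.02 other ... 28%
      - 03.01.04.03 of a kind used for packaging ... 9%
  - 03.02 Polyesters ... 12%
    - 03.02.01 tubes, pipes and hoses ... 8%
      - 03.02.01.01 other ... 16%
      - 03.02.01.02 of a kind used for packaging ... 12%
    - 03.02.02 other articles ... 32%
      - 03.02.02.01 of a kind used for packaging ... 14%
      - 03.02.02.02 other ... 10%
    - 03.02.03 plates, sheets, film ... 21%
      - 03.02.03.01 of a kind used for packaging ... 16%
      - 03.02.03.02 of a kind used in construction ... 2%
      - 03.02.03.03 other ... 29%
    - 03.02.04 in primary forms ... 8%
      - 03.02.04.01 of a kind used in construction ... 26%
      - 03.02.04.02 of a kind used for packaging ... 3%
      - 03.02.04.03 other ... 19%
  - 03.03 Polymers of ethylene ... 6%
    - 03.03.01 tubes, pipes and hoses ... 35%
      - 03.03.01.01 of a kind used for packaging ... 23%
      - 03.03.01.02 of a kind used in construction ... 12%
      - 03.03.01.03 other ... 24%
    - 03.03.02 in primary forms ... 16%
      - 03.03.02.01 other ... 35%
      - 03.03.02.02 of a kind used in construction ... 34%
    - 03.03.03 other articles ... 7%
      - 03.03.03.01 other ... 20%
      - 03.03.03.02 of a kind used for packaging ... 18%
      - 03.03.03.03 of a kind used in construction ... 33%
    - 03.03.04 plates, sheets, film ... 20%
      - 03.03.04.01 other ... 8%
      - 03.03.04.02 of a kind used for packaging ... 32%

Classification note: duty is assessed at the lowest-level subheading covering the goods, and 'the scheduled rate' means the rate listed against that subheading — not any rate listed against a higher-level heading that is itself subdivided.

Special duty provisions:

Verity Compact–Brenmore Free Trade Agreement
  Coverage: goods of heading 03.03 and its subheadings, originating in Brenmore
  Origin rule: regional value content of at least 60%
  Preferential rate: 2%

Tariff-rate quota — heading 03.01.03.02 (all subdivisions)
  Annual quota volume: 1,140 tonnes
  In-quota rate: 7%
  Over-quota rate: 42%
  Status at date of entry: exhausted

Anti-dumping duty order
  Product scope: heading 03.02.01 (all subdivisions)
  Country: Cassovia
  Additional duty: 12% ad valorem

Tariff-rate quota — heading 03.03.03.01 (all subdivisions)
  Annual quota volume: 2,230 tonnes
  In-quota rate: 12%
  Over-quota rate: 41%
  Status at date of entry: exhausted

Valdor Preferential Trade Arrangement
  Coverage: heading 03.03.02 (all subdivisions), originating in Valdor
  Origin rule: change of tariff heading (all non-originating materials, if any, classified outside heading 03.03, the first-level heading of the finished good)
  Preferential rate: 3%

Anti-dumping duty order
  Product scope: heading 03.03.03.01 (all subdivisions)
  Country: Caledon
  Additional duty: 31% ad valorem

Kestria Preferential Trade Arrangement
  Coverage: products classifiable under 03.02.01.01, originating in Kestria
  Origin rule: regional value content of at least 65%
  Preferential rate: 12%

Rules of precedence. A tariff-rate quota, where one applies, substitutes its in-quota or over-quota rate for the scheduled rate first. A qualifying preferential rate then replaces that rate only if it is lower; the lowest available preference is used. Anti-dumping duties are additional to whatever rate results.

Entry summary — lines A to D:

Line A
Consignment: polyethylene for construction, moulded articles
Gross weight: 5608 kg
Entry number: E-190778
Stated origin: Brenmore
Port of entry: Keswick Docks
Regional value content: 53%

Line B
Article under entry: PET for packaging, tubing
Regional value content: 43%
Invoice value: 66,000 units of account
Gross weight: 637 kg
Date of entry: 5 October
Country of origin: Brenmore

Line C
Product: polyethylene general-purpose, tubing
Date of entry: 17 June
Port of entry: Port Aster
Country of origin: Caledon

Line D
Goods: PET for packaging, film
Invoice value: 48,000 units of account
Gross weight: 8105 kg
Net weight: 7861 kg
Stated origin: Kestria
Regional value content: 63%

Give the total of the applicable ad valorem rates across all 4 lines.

85%

Line A: polyethylene → 03.03; moulded articles → 03.03.03; for construction → 03.03.03.03. Scheduled 33%. Brenmore agreement on 03.03: RVC < 60%. → 33%.
Line B: PET → 03.02; tubing → 03.02.01; for packaging → 03.02.01.02. Scheduled 12%. Brenmore agreement on 03.03: 03.02.01.02 not covered. → 12%.
Line C: polyethylene → 03.03; tubing → 03.03.01; general-purpose → 03.03.01.03. Scheduled 24%. No special measure applies. → 24%.
Line D: PET → 03.02; film → 03.02.03; for packaging → 03.02.03.01. Scheduled 16%. Kestria agreement on 03.02.01.01: 03.02.03.01 not covered. → 16%.
Sum: 33% + 12% + 24% + 16% = 85%.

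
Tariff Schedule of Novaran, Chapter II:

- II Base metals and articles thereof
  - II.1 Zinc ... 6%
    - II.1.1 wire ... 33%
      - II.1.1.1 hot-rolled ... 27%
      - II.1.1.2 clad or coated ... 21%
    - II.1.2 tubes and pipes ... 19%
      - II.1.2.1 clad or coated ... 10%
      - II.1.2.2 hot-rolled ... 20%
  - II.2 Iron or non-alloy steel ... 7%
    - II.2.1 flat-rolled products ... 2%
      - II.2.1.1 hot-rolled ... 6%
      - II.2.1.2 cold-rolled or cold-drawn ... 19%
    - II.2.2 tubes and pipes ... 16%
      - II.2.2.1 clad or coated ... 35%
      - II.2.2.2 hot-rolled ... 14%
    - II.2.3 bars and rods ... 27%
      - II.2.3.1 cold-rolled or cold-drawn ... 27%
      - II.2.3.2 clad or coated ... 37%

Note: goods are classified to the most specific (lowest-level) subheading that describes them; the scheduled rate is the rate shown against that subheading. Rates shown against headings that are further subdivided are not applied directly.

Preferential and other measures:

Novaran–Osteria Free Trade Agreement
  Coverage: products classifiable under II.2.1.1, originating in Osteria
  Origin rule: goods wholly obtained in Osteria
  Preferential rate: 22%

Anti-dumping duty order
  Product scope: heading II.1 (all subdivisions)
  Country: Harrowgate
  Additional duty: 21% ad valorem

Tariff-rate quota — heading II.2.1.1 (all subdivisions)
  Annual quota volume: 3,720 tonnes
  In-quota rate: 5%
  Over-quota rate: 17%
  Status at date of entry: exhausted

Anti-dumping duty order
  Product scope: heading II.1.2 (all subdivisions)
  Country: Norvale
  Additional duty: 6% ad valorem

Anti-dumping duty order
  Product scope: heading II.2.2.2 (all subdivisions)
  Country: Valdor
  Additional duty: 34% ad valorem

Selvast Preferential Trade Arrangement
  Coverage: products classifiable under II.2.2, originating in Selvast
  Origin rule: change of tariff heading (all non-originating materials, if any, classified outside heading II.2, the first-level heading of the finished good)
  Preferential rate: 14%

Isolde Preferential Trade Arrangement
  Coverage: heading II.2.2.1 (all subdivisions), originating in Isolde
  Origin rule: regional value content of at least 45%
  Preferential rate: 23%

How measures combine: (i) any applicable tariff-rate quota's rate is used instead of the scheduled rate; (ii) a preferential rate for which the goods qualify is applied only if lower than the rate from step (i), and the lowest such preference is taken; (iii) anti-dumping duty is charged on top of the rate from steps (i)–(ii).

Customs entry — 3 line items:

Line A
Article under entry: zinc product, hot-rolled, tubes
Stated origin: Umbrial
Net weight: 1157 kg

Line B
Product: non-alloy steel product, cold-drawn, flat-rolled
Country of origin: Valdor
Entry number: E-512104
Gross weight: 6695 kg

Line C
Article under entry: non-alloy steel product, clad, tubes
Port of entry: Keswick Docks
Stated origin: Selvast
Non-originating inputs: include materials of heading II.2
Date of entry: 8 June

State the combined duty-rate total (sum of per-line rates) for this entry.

74%

Line A: zinc → II.1; tubes → II.1.2; hot-rolled → II.1.2.2. Scheduled 20%. No special measure applies. → 20%.
Line B: non-alloy steel → II.2; flat-rolled → II.2.1; cold-drawn → II.2.1.2. Scheduled 19%. No special measure applies. → 19%.
Line C: non-alloy steel → II.2; tubes → II.2.2; clad → II.2.2.1. Scheduled 35%. Selvast agreement on II.2.2: CTH not met. → 35%.
Sum: 20% + 19% + 35% = 74%.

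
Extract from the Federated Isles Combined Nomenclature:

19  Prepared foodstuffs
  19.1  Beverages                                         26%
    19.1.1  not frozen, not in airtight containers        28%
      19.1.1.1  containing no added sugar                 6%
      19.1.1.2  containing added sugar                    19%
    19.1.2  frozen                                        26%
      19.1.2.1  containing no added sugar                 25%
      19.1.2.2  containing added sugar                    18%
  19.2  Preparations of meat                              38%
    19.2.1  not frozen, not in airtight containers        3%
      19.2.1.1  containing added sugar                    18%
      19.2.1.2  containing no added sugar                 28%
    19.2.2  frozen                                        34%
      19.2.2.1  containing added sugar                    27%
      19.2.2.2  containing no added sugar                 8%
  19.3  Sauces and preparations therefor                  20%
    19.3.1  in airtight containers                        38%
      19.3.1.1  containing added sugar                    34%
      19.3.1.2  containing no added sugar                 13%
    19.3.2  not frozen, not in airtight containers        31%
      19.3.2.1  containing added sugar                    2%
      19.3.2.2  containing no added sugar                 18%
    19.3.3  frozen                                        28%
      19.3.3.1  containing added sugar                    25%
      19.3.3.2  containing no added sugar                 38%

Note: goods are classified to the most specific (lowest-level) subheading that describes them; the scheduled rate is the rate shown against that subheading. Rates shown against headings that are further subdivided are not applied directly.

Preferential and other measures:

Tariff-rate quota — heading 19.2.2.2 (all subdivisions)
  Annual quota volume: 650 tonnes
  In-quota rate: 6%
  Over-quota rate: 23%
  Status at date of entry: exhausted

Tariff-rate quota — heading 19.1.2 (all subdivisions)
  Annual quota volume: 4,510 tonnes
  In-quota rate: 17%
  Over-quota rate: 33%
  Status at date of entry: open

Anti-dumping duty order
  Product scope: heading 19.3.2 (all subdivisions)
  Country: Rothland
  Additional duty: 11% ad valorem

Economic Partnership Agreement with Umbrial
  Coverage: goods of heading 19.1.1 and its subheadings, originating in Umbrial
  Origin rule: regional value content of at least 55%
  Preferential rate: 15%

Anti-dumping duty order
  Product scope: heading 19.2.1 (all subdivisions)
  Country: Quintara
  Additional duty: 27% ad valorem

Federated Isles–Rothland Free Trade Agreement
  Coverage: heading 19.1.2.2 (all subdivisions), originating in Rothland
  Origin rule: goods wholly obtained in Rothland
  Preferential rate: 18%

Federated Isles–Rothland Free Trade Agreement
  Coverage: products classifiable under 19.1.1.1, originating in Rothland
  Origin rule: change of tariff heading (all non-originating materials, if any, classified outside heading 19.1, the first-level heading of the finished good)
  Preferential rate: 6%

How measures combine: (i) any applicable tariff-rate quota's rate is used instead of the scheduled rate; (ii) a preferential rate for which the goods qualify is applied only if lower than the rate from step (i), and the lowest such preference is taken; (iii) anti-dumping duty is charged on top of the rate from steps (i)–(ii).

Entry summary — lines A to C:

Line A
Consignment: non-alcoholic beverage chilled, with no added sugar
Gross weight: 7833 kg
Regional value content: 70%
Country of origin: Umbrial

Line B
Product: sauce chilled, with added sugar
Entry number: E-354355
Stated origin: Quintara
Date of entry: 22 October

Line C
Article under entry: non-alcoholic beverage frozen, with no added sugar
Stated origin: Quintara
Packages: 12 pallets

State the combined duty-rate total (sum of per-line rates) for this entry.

25%

Line A: non-alcoholic beverage → 19.1; chilled → 19.1.1; with no added sugar → 19.1.1.1. Scheduled 6%. Umbrial agreement on 19.1.1: RVC ≥ 55% → 15% available; preference 15% not lower than 6% → no reduction. → 6%.
Line B: sauce → 19.3; chilled → 19.3.2; with added sugar → 19.3.2.1. Scheduled 2%. No special measure applies. → 2%.
Line C: non-alcoholic beverage → 19.1; frozen → 19.1.2; with no added sugar → 19.1.2.1. Scheduled 25%. quota on 19.1.2 open → in-quota 17%. → 17%.
Sum: 6% + 2% + 17% = 25%.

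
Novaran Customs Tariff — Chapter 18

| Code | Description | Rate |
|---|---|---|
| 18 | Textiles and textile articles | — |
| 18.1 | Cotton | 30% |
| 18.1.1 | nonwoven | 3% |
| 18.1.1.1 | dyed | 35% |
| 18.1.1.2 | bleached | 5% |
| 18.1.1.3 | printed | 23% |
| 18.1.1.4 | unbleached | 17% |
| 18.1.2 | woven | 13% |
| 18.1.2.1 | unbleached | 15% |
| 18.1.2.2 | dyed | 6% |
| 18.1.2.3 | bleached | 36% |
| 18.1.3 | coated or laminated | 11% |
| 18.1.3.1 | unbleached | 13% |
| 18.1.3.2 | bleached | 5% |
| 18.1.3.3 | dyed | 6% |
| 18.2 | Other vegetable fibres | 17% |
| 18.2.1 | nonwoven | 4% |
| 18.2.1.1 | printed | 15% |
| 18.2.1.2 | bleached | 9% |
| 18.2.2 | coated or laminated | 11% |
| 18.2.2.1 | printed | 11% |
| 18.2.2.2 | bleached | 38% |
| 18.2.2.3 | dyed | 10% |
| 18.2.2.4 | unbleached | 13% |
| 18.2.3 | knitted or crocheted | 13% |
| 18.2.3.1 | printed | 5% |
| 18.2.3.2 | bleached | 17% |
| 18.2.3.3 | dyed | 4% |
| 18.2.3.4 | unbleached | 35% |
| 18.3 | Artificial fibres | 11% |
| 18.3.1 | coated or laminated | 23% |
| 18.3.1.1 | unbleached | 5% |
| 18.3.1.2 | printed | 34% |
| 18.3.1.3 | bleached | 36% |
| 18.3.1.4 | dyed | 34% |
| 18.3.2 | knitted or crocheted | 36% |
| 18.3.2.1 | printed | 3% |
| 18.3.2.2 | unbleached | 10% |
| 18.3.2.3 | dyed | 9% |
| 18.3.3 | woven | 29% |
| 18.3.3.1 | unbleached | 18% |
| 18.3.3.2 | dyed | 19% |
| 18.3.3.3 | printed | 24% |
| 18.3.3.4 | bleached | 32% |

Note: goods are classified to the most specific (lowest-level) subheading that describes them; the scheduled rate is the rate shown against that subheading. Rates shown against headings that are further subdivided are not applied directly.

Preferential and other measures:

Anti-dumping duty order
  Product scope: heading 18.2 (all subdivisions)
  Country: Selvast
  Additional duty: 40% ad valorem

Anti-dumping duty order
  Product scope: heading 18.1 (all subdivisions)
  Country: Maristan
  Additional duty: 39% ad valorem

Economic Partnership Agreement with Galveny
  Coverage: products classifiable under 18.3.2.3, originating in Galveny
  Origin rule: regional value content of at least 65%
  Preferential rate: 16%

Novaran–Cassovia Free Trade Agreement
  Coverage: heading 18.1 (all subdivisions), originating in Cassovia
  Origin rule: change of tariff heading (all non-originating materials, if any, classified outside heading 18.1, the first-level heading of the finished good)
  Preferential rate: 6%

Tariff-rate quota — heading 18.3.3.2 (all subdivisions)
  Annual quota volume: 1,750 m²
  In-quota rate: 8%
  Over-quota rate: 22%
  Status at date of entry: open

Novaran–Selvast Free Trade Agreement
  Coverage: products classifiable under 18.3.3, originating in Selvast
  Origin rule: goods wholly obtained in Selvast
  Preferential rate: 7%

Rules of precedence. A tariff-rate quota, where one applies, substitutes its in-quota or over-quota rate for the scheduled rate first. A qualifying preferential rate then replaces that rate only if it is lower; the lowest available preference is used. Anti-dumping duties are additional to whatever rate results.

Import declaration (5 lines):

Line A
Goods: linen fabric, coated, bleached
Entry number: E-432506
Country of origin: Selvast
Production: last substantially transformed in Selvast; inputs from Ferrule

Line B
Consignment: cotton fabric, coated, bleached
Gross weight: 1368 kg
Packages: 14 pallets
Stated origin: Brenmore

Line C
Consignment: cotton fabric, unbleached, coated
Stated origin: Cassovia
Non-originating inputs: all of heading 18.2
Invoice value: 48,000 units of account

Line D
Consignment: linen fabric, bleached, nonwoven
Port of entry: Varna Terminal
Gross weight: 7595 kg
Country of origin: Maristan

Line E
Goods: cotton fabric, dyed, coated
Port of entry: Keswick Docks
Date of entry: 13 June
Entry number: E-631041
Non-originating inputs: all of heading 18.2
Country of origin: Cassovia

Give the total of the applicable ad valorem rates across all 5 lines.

Line A: linen → 18.2; coated → 18.2.2; bleached → 18.2.2.2. Scheduled 38%. Selvast agreement on 18.3.3: 18.2.2.2 not covered; anti-dumping (Selvast, 18.2): +40%; total 38% + 40% = 78%. → 78%.
Line B: cotton → 18.1; coated → 18.1.3; bleached → 18.1.3.2. Scheduled 5%. No special measure applies. → 5%.
Line C: cotton → 18.1; coated → 18.1.3; unbleached → 18.1.3.1. Scheduled 13%. Cassovia agreement on 18.1: CTH met → 6% available; preferential 6%. → 6%.
Line D: linen → 18.2; nonwoven → 18.2.1; bleached → 18.2.1.2. Scheduled 9%. No special measure applies. → 9%.
Line E: cotton → 18.1; coated → 18.1.3; dyed → 18.1.3.3. Scheduled 6%. Cassovia agreement on 18.1: CTH met → 6% available; preference 6% not lower than 6% → no reduction. → 6%.
Sum: 78% + 5% + 6% + 9% + 6% = 104%.

104%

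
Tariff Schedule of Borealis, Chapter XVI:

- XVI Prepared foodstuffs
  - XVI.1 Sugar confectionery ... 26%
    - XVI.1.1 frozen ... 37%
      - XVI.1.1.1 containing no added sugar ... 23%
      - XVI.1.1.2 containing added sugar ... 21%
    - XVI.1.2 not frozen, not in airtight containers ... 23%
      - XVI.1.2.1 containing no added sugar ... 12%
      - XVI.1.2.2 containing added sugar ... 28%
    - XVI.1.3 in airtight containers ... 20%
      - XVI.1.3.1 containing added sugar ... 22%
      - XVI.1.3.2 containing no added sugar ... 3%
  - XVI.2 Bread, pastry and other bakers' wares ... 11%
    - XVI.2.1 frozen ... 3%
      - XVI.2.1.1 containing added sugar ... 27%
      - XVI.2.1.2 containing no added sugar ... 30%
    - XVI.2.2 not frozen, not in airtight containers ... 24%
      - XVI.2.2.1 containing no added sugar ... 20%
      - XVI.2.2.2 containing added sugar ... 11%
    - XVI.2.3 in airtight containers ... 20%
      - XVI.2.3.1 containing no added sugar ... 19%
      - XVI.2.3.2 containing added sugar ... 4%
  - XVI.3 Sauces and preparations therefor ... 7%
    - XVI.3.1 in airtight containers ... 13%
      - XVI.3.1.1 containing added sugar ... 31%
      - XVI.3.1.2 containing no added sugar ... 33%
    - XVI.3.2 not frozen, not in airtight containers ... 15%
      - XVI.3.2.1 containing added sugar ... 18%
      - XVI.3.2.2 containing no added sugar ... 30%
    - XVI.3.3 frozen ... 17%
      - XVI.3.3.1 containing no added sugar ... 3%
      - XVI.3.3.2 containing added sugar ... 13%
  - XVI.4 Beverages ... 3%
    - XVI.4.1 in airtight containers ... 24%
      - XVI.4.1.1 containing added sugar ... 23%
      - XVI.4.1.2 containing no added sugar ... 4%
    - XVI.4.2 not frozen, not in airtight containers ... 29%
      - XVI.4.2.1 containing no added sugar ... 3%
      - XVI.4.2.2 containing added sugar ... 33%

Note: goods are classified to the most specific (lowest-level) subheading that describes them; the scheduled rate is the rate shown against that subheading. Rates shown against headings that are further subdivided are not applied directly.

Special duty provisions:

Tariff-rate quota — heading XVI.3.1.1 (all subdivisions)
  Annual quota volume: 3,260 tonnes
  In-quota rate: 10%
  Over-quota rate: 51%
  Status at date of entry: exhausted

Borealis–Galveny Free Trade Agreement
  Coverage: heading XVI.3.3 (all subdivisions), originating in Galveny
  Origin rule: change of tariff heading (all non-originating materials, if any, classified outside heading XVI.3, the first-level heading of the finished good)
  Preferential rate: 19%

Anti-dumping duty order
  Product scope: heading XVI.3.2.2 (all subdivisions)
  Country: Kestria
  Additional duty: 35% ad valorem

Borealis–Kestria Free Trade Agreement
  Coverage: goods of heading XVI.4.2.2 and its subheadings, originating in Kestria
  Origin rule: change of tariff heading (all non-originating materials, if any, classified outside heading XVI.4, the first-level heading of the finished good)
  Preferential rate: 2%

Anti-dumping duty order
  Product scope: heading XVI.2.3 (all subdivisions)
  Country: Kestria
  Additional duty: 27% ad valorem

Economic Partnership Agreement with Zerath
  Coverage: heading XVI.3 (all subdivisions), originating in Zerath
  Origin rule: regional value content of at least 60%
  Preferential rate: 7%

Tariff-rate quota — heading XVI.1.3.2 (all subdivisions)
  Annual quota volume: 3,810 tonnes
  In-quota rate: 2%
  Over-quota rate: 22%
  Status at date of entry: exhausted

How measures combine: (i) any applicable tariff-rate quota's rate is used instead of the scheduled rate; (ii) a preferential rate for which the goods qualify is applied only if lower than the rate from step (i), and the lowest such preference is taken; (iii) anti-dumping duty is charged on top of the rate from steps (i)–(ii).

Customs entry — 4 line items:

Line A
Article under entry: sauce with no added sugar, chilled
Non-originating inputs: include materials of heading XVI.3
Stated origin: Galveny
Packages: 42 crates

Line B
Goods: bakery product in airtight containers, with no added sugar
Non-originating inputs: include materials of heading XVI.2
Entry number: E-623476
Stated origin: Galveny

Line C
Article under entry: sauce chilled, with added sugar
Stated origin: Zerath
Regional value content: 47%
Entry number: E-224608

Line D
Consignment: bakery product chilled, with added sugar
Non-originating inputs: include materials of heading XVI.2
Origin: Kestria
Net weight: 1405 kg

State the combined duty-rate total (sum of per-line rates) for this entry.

Line A: sauce → XVI.3; chilled → XVI.3.2; with no added sugar → XVI.3.2.2. Scheduled 30%. Galveny agreement on XVI.3.3: XVI.3.2.2 not covered. → 30%.
Line B: bakery product → XVI.2; in airtight containers → XVI.2.3; with no added sugar → XVI.2.3.1. Scheduled 19%. Galveny agreement on XVI.3.3: XVI.2.3.1 not covered. → 19%.
Line C: sauce → XVI.3; chilled → XVI.3.2; with added sugar → XVI.3.2.1. Scheduled 18%. Zerath agreement on XVI.3: RVC < 60%. → 18%.
Line D: bakery product → XVI.2; chilled → XVI.2.2; with added sugar → XVI.2.2.2. Scheduled 11%. Kestria agreement on XVI.4.2.2: XVI.2.2.2 not covered. → 11%.
Sum: 30% + 19% + 18% + 11% = 78%.

78%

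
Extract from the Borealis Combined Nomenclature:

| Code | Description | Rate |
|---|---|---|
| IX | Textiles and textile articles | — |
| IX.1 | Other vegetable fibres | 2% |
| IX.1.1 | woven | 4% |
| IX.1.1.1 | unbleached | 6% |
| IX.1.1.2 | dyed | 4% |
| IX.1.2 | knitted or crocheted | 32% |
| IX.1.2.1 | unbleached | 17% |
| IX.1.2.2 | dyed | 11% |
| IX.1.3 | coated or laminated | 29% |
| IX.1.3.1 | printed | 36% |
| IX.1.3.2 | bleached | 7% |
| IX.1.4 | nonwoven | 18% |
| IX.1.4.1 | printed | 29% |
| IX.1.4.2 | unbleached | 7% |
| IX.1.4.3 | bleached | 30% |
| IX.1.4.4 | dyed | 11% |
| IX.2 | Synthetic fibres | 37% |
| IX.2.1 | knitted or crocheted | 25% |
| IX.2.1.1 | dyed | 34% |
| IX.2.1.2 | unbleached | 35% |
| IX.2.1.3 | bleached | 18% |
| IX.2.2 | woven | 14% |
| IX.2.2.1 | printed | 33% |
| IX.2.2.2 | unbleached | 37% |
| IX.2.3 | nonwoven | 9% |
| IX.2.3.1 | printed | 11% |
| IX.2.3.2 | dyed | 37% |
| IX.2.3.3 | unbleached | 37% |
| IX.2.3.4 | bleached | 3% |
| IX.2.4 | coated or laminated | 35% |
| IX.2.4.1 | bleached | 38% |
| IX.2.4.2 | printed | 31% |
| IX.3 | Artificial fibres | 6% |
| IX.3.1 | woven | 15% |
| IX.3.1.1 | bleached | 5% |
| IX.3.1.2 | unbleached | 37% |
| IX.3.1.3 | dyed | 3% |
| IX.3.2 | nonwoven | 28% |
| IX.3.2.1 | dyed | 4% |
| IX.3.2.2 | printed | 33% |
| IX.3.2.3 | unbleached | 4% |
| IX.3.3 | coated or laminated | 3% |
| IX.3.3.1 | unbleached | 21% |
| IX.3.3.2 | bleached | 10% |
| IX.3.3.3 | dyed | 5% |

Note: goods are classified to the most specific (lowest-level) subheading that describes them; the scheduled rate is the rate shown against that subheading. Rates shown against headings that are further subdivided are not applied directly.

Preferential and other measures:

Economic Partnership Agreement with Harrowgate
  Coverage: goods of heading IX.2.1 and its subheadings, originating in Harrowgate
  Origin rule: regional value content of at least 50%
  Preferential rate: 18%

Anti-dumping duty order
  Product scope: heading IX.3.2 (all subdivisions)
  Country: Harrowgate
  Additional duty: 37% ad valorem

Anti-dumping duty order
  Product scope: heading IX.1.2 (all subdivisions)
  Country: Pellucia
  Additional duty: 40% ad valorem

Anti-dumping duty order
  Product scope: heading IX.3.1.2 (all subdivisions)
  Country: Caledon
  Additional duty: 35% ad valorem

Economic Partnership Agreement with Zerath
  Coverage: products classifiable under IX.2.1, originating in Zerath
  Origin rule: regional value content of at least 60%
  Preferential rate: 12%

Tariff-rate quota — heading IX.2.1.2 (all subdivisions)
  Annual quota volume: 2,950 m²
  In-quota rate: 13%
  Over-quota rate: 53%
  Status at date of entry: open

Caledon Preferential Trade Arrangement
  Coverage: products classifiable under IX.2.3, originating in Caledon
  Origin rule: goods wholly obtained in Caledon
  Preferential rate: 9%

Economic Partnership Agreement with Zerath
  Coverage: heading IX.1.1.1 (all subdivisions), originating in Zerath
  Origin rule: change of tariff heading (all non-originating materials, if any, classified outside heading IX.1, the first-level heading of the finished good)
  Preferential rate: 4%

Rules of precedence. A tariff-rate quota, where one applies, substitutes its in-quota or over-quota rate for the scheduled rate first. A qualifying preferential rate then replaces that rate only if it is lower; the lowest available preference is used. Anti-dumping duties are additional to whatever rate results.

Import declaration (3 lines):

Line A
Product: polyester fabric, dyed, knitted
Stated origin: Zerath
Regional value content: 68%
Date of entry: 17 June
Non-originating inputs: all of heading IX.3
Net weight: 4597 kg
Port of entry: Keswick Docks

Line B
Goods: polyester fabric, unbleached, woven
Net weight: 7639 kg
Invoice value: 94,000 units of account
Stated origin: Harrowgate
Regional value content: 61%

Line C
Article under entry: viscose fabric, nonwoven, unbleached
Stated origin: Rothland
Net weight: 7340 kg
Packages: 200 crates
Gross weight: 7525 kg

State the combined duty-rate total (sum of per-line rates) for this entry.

53%

Line A: polyester → IX.2; knitted → IX.2.1; dyed → IX.2.1.1. Scheduled 34%. Zerath agreement on IX.2.1: RVC ≥ 60% → 12% available; Zerath agreement on IX.1.1.1: IX.2.1.1 not covered; preferential 12%. → 12%.
Line B: polyester → IX.2; woven → IX.2.2; unbleached → IX.2.2.2. Scheduled 37%. Harrowgate agreement on IX.2.1: IX.2.2.2 not covered. → 37%.
Line C: viscose → IX.3; nonwoven → IX.3.2; unbleached → IX.3.2.3. Scheduled 4%. No special measure applies. → 4%.
Sum: 12% + 37% + 4% = 53%.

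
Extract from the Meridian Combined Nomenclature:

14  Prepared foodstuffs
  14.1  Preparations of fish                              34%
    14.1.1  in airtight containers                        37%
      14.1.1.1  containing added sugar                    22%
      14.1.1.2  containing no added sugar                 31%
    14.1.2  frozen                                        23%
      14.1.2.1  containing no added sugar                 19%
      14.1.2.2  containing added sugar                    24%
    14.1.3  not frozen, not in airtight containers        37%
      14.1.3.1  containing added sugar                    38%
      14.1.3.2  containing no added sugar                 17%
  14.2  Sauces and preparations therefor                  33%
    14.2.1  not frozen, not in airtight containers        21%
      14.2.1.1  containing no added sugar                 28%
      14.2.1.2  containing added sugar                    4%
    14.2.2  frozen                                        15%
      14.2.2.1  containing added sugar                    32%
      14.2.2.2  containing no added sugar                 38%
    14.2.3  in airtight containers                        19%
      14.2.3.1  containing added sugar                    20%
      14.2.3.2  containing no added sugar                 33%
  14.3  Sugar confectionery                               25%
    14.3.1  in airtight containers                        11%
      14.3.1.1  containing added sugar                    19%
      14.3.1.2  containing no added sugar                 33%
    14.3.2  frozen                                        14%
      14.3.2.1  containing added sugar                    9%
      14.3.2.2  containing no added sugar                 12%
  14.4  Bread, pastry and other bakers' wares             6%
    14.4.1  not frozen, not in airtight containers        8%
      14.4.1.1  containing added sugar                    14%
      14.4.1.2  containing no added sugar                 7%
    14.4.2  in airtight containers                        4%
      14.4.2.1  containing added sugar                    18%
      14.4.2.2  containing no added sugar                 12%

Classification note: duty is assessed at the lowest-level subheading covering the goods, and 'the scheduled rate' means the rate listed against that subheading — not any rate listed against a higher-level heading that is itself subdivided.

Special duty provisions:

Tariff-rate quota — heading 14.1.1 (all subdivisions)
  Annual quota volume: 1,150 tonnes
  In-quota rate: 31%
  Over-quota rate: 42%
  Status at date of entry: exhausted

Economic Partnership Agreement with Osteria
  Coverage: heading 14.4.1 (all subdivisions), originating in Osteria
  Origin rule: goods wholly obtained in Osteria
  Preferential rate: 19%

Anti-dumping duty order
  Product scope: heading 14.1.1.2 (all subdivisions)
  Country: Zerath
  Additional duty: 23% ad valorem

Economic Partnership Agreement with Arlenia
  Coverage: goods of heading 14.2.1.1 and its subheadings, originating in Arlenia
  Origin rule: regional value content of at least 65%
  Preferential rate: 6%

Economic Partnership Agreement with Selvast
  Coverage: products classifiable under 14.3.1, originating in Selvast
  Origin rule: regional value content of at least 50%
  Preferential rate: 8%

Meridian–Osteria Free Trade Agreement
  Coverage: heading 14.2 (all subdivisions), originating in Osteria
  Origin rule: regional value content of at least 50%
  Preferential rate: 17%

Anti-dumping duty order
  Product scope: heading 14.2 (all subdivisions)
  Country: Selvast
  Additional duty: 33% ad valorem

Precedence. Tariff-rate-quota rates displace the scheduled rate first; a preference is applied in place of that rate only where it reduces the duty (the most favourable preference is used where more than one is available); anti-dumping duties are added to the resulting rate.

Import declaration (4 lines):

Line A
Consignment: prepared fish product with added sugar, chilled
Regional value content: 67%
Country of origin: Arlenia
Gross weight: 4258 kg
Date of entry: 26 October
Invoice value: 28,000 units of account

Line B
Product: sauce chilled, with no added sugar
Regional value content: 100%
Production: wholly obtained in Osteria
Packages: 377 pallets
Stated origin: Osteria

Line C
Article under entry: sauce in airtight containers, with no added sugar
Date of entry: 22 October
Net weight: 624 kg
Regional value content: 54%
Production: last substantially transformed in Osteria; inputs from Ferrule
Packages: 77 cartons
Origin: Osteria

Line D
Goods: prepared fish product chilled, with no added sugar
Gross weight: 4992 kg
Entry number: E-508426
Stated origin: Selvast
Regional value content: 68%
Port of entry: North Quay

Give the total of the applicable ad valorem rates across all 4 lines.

89%

Line A: prepared fish product → 14.1; chilled → 14.1.3; with added sugar → 14.1.3.1. Scheduled 38%. Arlenia agreement on 14.2.1.1: 14.1.3.1 not covered. → 38%.
Line B: sauce → 14.2; chilled → 14.2.1; with no added sugar → 14.2.1.1. Scheduled 28%. Osteria agreement on 14.4.1: 14.2.1.1 not covered; Osteria agreement on 14.2: RVC ≥ 50% → 17% available; preferential 17%. → 17%.
Line C: sauce → 14.2; in airtight containers → 14.2.3; with no added sugar → 14.2.3.2. Scheduled 33%. Osteria agreement on 14.4.1: 14.2.3.2 not covered; Osteria agreement on 14.2: RVC ≥ 50% → 17% available; preferential 17%. → 17%.
Line D: prepared fish product → 14.1; chilled → 14.1.3; with no added sugar → 14.1.3.2. Scheduled 17%. Selvast agreement on 14.3.1: 14.1.3.2 not covered. → 17%.
Sum: 38% + 17% + 17% + 17% = 89%.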